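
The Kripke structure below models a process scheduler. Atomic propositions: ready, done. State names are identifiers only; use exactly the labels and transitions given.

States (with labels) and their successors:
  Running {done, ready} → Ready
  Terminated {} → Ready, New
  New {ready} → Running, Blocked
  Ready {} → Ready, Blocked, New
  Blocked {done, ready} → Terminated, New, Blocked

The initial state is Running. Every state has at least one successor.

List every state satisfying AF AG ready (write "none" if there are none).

States satisfying AG ready: ∅.
States satisfying AF AG ready: ∅.

none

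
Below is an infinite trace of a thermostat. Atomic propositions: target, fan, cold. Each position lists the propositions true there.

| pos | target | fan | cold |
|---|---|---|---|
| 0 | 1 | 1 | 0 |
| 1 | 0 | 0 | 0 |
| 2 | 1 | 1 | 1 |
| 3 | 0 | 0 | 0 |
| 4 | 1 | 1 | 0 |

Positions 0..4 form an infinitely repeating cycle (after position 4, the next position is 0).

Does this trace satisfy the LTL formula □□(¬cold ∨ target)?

□(¬cold ∨ target) holds at every position 0..4, and those are all positions ever visited, so □□(¬cold ∨ target) holds.

Yes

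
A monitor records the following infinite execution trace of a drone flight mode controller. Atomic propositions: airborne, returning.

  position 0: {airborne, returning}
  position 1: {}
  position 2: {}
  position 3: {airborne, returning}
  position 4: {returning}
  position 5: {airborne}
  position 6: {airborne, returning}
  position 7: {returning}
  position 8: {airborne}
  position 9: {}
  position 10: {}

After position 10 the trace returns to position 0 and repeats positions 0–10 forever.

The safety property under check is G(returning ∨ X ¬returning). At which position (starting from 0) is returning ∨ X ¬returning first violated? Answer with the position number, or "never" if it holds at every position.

Check returning ∨ X ¬returning at each position in order: 0 ✓, 1 ✓.
At position 2 the labels are {} and the next position 3 has {airborne, returning}, so returning ∨ X ¬returning is false there. This is the first violation.

2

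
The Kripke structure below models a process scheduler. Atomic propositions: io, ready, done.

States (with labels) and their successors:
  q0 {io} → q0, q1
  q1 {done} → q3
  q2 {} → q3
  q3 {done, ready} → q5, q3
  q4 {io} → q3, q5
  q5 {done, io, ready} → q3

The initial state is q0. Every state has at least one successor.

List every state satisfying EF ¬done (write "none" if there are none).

{q0, q2, q4}

States satisfying ¬done: {q0, q2, q4}.
States satisfying EF ¬done: {q0, q2, q4}.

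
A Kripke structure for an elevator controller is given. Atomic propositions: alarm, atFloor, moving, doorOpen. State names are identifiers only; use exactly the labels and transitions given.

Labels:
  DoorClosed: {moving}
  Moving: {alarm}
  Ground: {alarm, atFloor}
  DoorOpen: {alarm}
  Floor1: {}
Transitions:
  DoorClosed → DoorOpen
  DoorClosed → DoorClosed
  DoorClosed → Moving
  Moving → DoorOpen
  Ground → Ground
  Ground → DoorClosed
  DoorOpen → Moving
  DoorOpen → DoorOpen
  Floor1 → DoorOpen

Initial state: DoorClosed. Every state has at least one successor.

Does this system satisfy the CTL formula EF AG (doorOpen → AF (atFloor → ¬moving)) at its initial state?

Yes

States satisfying AG (doorOpen → AF (atFloor → ¬moving)): {DoorClosed, Moving, Ground, DoorOpen, Floor1}.
States satisfying EF AG (doorOpen → AF (atFloor → ¬moving)): {DoorClosed, Moving, Ground, DoorOpen, Floor1}.
Some path from DoorClosed reaches a state where AG (doorOpen → AF (atFloor → ¬moving)) holds.
DoorClosed ∈ Sat(EF AG (doorOpen → AF (atFloor → ¬moving))).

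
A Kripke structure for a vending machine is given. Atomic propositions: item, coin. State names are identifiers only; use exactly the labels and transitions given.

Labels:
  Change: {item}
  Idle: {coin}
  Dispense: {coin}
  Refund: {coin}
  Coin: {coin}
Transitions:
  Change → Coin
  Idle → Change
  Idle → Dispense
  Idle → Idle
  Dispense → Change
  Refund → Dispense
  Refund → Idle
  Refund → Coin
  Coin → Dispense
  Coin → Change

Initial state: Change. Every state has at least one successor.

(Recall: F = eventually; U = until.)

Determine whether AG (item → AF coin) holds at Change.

States satisfying item → AF coin: {Change, Idle, Dispense, Refund, Coin}.
States satisfying AG (item → AF coin): {Change, Idle, Dispense, Refund, Coin}.
Every state reachable from Change satisfies item → AF coin.
Change ∈ Sat(AG (item → AF coin)).

Holds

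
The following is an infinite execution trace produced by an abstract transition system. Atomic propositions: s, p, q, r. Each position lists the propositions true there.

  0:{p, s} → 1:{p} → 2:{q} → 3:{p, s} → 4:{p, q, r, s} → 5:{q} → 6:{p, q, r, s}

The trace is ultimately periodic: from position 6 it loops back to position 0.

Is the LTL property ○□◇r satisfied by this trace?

The position after 0 is 1; □◇r is true there.

Holds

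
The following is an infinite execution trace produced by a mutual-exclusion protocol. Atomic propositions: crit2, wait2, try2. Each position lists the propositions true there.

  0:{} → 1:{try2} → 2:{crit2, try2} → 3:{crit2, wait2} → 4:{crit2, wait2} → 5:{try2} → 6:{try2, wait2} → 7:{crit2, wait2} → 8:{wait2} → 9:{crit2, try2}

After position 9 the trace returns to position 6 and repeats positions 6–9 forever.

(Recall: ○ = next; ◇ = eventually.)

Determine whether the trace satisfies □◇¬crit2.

Satisfied

◇¬crit2 holds at every position 0..9, and those are all positions ever visited, so □◇¬crit2 holds.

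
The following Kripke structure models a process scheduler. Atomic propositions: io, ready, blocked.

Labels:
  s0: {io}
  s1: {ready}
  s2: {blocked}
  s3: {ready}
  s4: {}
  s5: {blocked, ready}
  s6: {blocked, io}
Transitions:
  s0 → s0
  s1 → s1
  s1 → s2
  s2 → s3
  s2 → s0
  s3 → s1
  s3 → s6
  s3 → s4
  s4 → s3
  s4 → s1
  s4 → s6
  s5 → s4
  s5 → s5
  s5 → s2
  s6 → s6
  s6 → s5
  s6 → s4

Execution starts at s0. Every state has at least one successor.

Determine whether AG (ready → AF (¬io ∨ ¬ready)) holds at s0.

Holds

States satisfying ready → AF (¬io ∨ ¬ready): {s0, s1, s2, s3, s4, s5, s6}.
States satisfying AG (ready → AF (¬io ∨ ¬ready)): {s0, s1, s2, s3, s4, s5, s6}.
Every state reachable from s0 satisfies ready → AF (¬io ∨ ¬ready).
s0 ∈ Sat(AG (ready → AF (¬io ∨ ¬ready))).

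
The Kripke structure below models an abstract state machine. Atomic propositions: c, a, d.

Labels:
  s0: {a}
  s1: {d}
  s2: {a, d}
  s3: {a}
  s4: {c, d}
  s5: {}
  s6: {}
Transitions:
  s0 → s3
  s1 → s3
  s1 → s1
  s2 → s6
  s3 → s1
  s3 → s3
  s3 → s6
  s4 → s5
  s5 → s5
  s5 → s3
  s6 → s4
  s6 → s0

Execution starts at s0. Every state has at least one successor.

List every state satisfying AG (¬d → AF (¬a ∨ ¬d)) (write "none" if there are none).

States satisfying ¬d → AF (¬a ∨ ¬d): {s0, s1, s2, s3, s4, s5, s6}.
States satisfying AG (¬d → AF (¬a ∨ ¬d)): {s0, s1, s2, s3, s4, s5, s6}.

{s0, s1, s2, s3, s4, s5, s6}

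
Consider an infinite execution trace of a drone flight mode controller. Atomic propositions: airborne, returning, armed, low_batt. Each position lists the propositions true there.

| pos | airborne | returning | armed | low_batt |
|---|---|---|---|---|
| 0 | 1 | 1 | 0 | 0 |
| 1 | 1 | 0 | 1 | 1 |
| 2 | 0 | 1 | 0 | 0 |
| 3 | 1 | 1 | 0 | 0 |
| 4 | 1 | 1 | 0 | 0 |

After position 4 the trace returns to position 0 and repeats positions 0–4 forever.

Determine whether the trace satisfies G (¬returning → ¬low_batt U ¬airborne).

Does not hold

¬returning → ¬low_batt U ¬airborne must hold at every position from 0 onward. It fails at position 1, so G (¬returning → ¬low_batt U ¬airborne) is false.
Positions where ¬returning holds: 1.
Check ¬low_batt U ¬airborne at each: 1→fails.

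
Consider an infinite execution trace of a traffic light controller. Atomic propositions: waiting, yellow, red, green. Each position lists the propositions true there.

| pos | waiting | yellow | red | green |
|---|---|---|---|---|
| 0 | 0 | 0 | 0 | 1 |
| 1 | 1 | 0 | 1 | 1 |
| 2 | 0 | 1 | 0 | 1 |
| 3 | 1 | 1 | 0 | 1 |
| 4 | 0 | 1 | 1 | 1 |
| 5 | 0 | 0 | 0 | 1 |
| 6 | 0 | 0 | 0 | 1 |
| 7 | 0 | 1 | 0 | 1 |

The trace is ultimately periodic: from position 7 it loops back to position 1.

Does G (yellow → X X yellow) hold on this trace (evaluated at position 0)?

Violated

yellow → X X yellow must hold at every position from 0 onward. It fails at position 3, so G (yellow → X X yellow) is false.
Positions where yellow holds: 2, 3, 4, 7.
Check X X yellow at each: 2→ok, 3→fails, 4→fails, 7→ok.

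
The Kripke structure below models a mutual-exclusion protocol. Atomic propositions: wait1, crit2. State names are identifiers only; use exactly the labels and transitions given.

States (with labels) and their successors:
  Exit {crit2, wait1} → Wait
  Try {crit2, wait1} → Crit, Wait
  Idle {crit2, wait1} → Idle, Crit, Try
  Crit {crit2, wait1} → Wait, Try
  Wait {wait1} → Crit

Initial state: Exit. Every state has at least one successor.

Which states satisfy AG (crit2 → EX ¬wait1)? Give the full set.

States satisfying crit2 → EX ¬wait1: {Wait}.
States satisfying AG (crit2 → EX ¬wait1): ∅.

none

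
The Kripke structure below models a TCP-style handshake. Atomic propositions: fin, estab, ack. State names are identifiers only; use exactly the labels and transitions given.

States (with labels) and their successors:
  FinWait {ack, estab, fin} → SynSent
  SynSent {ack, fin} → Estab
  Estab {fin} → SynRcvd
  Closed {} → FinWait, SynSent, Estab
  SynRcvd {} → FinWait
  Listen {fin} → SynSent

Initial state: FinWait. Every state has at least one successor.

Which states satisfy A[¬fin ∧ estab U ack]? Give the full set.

States satisfying ¬fin ∧ estab: ∅.
States satisfying ack: {FinWait, SynSent}.
States satisfying A[¬fin ∧ estab U ack]: {FinWait, SynSent}.

{FinWait, SynSent}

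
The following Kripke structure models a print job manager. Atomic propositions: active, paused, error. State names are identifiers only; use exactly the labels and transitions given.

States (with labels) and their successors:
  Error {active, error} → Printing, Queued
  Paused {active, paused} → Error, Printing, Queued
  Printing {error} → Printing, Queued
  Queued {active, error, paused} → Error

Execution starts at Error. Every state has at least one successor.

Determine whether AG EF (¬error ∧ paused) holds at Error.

States satisfying EF (¬error ∧ paused): {Paused}.
States satisfying AG EF (¬error ∧ paused): ∅.
Error is reachable from Error and violates EF (¬error ∧ paused), so AG fails at Error.
Error ∉ Sat(AG EF (¬error ∧ paused)).

Does not hold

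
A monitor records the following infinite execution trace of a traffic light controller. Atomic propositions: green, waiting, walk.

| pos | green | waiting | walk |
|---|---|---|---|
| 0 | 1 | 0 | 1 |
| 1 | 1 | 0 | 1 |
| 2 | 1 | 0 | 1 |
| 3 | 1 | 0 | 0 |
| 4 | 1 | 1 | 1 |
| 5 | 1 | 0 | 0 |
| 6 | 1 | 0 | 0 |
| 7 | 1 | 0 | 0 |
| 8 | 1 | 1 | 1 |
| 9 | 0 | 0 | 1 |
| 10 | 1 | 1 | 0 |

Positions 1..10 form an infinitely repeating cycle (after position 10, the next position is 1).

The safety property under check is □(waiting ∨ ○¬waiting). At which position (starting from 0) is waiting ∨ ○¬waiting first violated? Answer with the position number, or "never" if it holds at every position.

3

Check waiting ∨ ○¬waiting at each position in order: 0 ✓, 1 ✓, 2 ✓.
At position 3 the labels are {green} and the next position 4 has {green, waiting, walk}, so waiting ∨ ○¬waiting is false there. This is the first violation.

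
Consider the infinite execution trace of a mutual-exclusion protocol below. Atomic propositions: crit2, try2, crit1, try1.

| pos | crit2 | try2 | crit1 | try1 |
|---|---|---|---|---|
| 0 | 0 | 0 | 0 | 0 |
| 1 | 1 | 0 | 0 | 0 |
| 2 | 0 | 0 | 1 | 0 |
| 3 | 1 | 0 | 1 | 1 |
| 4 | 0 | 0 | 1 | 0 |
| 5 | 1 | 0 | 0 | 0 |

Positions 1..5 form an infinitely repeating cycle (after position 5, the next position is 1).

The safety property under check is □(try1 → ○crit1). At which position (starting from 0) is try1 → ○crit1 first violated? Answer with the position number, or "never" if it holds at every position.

never

try1 → ○crit1 holds at every position 0..5, and those are all the positions the trace ever visits, so the invariant □(try1 → ○crit1) is never violated.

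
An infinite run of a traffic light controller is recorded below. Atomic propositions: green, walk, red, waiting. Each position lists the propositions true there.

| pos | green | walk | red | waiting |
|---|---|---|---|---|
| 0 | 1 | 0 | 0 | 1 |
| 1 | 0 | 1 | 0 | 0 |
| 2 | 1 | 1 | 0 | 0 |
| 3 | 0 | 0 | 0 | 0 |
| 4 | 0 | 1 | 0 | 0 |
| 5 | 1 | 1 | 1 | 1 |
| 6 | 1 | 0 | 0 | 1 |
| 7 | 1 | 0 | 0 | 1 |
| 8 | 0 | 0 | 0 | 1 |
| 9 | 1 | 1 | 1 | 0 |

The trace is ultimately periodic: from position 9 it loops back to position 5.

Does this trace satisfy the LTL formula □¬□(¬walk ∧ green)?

Satisfied

¬□(¬walk ∧ green) holds at every position 0..9, and those are all positions ever visited, so □¬□(¬walk ∧ green) holds.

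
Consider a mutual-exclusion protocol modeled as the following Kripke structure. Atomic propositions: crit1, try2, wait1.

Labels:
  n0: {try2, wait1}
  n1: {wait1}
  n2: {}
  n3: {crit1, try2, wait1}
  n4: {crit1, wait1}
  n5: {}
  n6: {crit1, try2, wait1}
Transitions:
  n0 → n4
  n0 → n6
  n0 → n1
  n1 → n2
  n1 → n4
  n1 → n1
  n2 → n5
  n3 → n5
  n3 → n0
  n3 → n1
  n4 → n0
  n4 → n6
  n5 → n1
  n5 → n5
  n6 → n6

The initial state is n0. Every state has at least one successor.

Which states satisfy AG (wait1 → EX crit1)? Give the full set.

States satisfying wait1 → EX crit1: {n0, n1, n2, n4, n5, n6}.
States satisfying AG (wait1 → EX crit1): {n0, n1, n2, n4, n5, n6}.

{n0, n1, n2, n4, n5, n6}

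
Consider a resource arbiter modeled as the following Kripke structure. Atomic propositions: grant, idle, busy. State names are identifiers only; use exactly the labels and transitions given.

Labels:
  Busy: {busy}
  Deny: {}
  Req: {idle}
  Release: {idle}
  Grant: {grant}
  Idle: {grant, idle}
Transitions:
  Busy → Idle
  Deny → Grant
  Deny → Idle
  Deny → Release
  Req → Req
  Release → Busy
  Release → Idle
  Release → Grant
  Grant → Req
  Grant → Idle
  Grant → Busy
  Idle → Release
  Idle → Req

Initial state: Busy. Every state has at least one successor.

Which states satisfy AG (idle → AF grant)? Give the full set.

States satisfying idle → AF grant: {Busy, Deny, Release, Grant, Idle}.
States satisfying AG (idle → AF grant): ∅.

none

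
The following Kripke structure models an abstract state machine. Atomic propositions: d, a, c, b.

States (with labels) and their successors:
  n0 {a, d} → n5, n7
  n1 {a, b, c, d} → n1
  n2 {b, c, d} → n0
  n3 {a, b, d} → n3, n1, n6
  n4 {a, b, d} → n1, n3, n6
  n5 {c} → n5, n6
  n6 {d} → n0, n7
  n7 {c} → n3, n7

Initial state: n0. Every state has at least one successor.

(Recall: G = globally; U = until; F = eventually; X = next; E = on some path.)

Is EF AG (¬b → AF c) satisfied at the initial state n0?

Holds

States satisfying AG (¬b → AF c): {n0, n1, n2, n3, n4, n5, n6, n7}.
States satisfying EF AG (¬b → AF c): {n0, n1, n2, n3, n4, n5, n6, n7}.
Some path from n0 reaches a state where AG (¬b → AF c) holds.
n0 ∈ Sat(EF AG (¬b → AF c)).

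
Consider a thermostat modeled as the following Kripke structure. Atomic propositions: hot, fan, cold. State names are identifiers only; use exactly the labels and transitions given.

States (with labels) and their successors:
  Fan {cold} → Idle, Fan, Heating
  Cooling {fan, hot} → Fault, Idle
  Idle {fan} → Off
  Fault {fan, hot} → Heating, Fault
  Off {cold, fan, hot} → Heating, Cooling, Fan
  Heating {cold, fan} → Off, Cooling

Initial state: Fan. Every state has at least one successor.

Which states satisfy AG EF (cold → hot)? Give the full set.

{Fan, Cooling, Idle, Fault, Off, Heating}

States satisfying EF (cold → hot): {Fan, Cooling, Idle, Fault, Off, Heating}.
States satisfying AG EF (cold → hot): {Fan, Cooling, Idle, Fault, Off, Heating}.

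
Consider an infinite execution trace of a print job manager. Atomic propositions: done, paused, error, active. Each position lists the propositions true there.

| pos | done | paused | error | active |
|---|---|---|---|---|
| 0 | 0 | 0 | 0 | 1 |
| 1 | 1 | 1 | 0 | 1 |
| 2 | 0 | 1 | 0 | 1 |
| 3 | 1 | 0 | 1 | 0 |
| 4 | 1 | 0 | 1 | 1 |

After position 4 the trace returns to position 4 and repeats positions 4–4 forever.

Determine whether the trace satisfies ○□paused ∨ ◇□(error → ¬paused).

Yes

The position after 0 is 1; □paused is false there.
□(error → ¬paused) holds at position 0, which is reachable from 0, so ◇□(error → ¬paused) holds.
At position 0: ○□paused is false; ◇□(error → ¬paused) is true; so ○□paused ∨ ◇□(error → ¬paused) is true.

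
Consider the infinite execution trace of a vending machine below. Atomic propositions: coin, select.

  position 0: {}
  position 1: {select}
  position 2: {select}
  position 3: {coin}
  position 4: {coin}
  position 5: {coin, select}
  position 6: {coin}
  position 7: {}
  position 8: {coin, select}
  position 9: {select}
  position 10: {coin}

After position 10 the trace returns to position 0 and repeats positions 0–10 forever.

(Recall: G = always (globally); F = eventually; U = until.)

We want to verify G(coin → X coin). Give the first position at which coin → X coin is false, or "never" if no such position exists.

6

Check coin → X coin at each position in order: 0 ✓, 1 ✓, 2 ✓, 3 ✓, 4 ✓, 5 ✓.
At position 6 the labels are {coin} and the next position 7 has {}, so coin → X coin is false there. This is the first violation.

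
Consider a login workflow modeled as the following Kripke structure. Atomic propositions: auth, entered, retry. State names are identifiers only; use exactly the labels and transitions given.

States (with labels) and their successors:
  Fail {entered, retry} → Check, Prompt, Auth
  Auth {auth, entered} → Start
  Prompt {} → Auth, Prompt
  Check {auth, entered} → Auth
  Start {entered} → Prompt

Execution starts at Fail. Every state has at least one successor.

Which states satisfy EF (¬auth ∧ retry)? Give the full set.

{Fail}

States satisfying ¬auth ∧ retry: {Fail}.
States satisfying EF (¬auth ∧ retry): {Fail}.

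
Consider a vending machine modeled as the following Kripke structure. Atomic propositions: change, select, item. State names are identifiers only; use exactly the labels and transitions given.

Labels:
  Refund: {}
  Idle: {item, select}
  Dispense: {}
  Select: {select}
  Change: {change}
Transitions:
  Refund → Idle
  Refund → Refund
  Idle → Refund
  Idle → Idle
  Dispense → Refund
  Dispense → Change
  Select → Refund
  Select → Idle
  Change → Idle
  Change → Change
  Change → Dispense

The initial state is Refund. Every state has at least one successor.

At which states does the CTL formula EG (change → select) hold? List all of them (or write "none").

{Refund, Idle, Dispense, Select}

States satisfying change → select: {Refund, Idle, Dispense, Select}.
States satisfying EG (change → select): {Refund, Idle, Dispense, Select}.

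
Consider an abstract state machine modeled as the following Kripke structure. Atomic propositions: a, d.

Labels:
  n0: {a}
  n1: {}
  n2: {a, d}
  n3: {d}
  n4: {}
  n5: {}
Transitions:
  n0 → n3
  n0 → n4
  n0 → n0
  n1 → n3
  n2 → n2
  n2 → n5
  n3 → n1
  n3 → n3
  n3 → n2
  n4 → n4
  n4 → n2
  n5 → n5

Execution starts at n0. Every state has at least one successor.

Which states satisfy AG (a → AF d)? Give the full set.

{n1, n2, n3, n4, n5}

States satisfying a → AF d: {n1, n2, n3, n4, n5}.
States satisfying AG (a → AF d): {n1, n2, n3, n4, n5}.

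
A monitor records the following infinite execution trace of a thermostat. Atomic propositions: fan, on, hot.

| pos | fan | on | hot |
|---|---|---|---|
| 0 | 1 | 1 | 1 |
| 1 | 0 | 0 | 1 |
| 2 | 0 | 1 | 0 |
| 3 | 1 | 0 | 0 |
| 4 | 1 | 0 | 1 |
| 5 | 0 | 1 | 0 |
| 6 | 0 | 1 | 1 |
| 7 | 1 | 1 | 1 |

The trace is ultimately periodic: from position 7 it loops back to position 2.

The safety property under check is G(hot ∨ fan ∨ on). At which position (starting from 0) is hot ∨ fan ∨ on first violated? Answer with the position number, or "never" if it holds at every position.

never

hot ∨ fan ∨ on holds at every position 0..7, and those are all the positions the trace ever visits, so the invariant G(hot ∨ fan ∨ on) is never violated.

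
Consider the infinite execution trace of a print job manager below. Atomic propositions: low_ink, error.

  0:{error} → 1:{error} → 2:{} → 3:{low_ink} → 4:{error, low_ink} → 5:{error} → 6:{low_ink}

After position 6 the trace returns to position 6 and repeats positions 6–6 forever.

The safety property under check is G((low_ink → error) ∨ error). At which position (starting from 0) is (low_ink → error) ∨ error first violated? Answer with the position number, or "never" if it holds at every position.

Check (low_ink → error) ∨ error at each position in order: 0 ✓, 1 ✓, 2 ✓.
At position 3 the labels are {low_ink}, so (low_ink → error) ∨ error is false there. This is the first violation.

3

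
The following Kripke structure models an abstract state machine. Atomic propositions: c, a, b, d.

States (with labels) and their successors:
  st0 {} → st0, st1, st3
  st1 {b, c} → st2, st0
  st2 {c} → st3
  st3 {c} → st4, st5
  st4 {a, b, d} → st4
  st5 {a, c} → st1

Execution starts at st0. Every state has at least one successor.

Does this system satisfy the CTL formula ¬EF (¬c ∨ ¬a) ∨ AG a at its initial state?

Does not hold

States satisfying ¬c ∨ ¬a: {st0, st1, st2, st3, st4}.
States satisfying EF (¬c ∨ ¬a): {st0, st1, st2, st3, st4, st5}.
States satisfying ¬EF (¬c ∨ ¬a): ∅.
States satisfying a: {st4, st5}.
States satisfying AG a: {st4}.
States satisfying ¬EF (¬c ∨ ¬a) ∨ AG a: {st4}.
st0 ∉ Sat(¬EF (¬c ∨ ¬a) ∨ AG a).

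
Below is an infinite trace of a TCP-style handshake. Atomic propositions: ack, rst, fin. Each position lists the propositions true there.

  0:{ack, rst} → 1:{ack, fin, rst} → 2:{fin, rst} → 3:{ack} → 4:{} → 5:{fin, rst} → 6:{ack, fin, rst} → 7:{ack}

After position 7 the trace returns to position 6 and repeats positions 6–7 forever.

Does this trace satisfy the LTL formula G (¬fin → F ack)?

¬fin → F ack holds at every position 0..7, and those are all positions ever visited, so G (¬fin → F ack) holds.
Positions where ¬fin holds: 0, 3, 4, 7.
Check F ack at each: 0→ok, 3→ok, 4→ok, 7→ok.

Satisfied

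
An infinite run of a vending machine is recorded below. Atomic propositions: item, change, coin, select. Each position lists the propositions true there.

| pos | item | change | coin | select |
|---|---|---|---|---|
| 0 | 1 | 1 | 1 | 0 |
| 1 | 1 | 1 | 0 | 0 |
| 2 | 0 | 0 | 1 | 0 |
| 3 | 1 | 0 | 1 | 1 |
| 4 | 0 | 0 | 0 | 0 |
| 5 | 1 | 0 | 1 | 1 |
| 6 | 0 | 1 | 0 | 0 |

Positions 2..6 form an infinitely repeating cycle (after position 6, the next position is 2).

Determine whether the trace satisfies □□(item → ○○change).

Violated

□(item → ○○change) must hold at every position from 0 onward. It fails at position 0, so □□(item → ○○change) is false.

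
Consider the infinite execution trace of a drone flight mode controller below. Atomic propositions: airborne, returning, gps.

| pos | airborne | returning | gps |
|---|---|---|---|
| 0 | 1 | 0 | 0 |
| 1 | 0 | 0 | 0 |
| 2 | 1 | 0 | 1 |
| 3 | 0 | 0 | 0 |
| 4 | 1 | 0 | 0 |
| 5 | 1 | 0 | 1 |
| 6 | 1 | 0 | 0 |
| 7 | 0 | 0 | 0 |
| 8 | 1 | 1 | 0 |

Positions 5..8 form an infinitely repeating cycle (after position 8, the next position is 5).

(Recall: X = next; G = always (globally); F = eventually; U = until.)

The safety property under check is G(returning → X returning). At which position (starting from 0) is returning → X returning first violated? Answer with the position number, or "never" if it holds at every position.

Check returning → X returning at each position in order: 0 ✓, 1 ✓, 2 ✓, 3 ✓, 4 ✓, 5 ✓, 6 ✓, 7 ✓.
At position 8 the labels are {airborne, returning} and the next position 5 has {airborne, gps}, so returning → X returning is false there. This is the first violation.

8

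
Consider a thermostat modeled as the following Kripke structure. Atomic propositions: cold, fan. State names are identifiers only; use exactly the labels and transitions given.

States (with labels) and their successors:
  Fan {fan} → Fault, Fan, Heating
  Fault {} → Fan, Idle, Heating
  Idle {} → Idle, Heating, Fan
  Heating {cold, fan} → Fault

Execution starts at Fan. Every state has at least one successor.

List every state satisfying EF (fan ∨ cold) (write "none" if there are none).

{Fan, Fault, Idle, Heating}

States satisfying fan ∨ cold: {Fan, Heating}.
States satisfying EF (fan ∨ cold): {Fan, Fault, Idle, Heating}.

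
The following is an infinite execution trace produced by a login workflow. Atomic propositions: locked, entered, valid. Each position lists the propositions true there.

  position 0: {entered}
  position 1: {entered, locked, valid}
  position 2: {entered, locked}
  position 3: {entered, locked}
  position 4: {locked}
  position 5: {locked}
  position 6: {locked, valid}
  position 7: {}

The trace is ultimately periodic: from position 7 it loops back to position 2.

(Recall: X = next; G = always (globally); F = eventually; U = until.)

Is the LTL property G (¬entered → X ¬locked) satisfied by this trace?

No

¬entered → X ¬locked must hold at every position from 0 onward. It fails at position 4, so G (¬entered → X ¬locked) is false.
Positions where ¬entered holds: 4, 5, 6, 7.
Check X ¬locked at each: 4→fails, 5→fails, 6→ok, 7→fails.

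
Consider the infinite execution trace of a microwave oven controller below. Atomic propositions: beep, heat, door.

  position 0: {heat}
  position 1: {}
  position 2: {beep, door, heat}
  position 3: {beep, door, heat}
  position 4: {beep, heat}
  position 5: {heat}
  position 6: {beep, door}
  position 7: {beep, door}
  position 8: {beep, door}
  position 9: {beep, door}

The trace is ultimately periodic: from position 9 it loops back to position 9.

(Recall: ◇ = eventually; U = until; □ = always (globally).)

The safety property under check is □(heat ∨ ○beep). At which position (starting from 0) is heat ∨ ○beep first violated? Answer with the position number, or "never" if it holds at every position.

heat ∨ ○beep holds at every position 0..9, and those are all the positions the trace ever visits, so the invariant □(heat ∨ ○beep) is never violated.

never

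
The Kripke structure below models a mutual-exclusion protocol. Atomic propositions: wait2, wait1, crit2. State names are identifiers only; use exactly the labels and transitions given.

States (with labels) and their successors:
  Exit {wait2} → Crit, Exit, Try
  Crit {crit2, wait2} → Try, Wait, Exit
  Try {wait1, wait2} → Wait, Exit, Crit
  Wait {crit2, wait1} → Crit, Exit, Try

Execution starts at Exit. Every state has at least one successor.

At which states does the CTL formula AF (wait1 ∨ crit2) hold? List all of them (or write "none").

{Crit, Try, Wait}

States satisfying wait1 ∨ crit2: {Crit, Try, Wait}.
States satisfying AF (wait1 ∨ crit2): {Crit, Try, Wait}.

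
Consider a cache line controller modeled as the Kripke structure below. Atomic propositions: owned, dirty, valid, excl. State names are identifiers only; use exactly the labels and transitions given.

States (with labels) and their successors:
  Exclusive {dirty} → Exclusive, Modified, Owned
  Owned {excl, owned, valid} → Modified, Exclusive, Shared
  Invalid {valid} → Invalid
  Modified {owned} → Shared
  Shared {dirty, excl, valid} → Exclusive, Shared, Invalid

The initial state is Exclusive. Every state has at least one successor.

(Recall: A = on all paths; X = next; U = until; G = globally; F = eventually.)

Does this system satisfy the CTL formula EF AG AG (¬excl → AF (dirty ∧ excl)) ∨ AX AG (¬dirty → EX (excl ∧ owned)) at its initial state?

No

States satisfying AG AG (¬excl → AF (dirty ∧ excl)): ∅.
States satisfying EF AG AG (¬excl → AF (dirty ∧ excl)): ∅.
States satisfying AG (¬dirty → EX (excl ∧ owned)): ∅.
States satisfying AX AG (¬dirty → EX (excl ∧ owned)): ∅.
States satisfying EF AG AG (¬excl → AF (dirty ∧ excl)) ∨ AX AG (¬dirty → EX (excl ∧ owned)): ∅.
Exclusive ∉ Sat(EF AG AG (¬excl → AF (dirty ∧ excl)) ∨ AX AG (¬dirty → EX (excl ∧ owned))).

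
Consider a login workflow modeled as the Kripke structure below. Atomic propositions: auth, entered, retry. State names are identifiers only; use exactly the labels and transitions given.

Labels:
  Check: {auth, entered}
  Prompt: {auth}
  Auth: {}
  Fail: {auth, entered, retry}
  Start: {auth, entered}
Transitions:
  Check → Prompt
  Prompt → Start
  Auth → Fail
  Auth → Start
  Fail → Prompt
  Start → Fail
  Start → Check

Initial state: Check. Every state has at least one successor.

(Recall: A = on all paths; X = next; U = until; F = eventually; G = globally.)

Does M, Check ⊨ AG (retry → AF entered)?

States satisfying retry → AF entered: {Check, Prompt, Auth, Fail, Start}.
States satisfying AG (retry → AF entered): {Check, Prompt, Auth, Fail, Start}.
Every state reachable from Check satisfies retry → AF entered.
Check ∈ Sat(AG (retry → AF entered)).

Holds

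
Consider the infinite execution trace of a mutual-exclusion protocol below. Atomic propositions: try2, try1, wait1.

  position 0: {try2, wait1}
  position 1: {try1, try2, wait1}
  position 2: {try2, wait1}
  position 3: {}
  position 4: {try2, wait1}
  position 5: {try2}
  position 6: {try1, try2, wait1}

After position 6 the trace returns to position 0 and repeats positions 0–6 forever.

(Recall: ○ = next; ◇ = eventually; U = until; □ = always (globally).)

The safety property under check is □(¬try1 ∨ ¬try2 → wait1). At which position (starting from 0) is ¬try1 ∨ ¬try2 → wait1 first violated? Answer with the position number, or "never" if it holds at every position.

Check ¬try1 ∨ ¬try2 → wait1 at each position in order: 0 ✓, 1 ✓, 2 ✓.
At position 3 the labels are {}, so ¬try1 ∨ ¬try2 → wait1 is false there. This is the first violation.

3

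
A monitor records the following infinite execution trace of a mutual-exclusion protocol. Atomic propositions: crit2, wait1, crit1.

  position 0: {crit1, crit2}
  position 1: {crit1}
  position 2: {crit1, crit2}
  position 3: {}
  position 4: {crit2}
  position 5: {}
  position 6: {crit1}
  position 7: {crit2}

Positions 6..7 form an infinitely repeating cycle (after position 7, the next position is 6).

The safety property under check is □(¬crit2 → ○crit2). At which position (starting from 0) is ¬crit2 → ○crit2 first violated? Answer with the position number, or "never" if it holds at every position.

5

Check ¬crit2 → ○crit2 at each position in order: 0 ✓, 1 ✓, 2 ✓, 3 ✓, 4 ✓.
At position 5 the labels are {} and the next position 6 has {crit1}, so ¬crit2 → ○crit2 is false there. This is the first violation.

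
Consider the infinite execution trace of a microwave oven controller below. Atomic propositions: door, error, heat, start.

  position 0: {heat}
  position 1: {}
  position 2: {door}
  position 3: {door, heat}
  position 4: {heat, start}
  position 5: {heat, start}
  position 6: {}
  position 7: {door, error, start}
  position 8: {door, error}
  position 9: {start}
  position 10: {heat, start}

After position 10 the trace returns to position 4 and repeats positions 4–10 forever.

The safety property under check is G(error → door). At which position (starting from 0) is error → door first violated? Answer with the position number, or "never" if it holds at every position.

error → door holds at every position 0..10, and those are all the positions the trace ever visits, so the invariant G(error → door) is never violated.

never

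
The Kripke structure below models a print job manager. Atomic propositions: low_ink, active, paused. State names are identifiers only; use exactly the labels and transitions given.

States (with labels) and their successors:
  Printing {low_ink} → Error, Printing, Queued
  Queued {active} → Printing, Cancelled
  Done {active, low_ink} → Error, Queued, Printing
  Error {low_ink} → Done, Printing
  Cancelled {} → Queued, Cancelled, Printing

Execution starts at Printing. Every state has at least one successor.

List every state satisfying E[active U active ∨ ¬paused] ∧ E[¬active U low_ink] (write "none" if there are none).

{Printing, Done, Error, Cancelled}

States satisfying active: {Queued, Done}.
States satisfying active ∨ ¬paused: {Printing, Queued, Done, Error, Cancelled}.
States satisfying E[active U active ∨ ¬paused]: {Printing, Queued, Done, Error, Cancelled}.
States satisfying ¬active: {Printing, Error, Cancelled}.
States satisfying low_ink: {Printing, Done, Error}.
States satisfying E[¬active U low_ink]: {Printing, Done, Error, Cancelled}.
States satisfying E[active U active ∨ ¬paused] ∧ E[¬active U low_ink]: {Printing, Done, Error, Cancelled}.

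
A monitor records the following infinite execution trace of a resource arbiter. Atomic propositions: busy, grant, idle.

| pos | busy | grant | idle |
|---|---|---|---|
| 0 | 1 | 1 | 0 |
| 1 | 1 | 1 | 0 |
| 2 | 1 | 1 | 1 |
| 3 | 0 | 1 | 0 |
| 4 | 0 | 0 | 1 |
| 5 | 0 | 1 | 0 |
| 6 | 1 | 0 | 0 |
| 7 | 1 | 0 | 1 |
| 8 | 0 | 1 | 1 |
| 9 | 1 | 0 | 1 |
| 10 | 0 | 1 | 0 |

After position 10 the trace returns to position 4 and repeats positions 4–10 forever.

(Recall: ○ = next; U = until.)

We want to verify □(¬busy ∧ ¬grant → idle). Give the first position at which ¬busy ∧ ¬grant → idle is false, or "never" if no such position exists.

¬busy ∧ ¬grant → idle holds at every position 0..10, and those are all the positions the trace ever visits, so the invariant □(¬busy ∧ ¬grant → idle) is never violated.

never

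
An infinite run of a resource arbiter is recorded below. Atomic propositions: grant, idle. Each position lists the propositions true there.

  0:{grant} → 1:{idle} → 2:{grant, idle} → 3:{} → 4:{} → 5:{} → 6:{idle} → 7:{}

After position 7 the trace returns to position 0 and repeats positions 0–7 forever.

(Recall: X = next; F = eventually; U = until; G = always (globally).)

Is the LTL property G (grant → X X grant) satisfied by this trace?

Does not hold

grant → X X grant must hold at every position from 0 onward. It fails at position 2, so G (grant → X X grant) is false.
Positions where grant holds: 0, 2.
Check X X grant at each: 0→ok, 2→fails.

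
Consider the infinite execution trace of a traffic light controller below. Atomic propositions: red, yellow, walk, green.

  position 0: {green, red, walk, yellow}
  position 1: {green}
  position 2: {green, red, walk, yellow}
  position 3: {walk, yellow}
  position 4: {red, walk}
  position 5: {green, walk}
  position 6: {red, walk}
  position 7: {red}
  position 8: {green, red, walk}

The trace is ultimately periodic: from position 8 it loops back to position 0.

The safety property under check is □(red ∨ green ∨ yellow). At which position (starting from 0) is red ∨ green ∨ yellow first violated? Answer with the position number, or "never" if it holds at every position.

never

red ∨ green ∨ yellow holds at every position 0..8, and those are all the positions the trace ever visits, so the invariant □(red ∨ green ∨ yellow) is never violated.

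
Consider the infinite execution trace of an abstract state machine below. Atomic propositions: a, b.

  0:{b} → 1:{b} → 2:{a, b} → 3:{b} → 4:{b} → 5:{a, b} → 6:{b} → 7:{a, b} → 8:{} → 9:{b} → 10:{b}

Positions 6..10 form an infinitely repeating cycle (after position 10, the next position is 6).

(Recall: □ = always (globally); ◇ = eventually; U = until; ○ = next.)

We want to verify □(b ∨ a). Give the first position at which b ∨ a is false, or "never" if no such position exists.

Check b ∨ a at each position in order: 0 ✓, 1 ✓, 2 ✓, 3 ✓, 4 ✓, 5 ✓, 6 ✓, 7 ✓.
At position 8 the labels are {}, so b ∨ a is false there. This is the first violation.

8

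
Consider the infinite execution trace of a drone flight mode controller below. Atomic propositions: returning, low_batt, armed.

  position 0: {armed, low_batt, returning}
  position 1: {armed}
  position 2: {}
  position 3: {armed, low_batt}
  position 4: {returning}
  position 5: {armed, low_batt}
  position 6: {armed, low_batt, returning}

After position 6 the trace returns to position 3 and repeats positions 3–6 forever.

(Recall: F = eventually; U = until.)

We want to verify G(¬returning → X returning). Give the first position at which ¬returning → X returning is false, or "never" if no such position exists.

1

Check ¬returning → X returning at each position in order: 0 ✓.
At position 1 the labels are {armed} and the next position 2 has {}, so ¬returning → X returning is false there. This is the first violation.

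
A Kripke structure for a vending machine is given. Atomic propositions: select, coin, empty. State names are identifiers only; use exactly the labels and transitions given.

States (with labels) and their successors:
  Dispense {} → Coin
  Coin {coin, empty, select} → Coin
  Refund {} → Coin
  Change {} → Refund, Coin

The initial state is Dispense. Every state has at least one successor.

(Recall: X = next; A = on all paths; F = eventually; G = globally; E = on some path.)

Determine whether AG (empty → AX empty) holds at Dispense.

States satisfying empty → AX empty: {Dispense, Coin, Refund, Change}.
States satisfying AG (empty → AX empty): {Dispense, Coin, Refund, Change}.
Every state reachable from Dispense satisfies empty → AX empty.
Dispense ∈ Sat(AG (empty → AX empty)).

Yes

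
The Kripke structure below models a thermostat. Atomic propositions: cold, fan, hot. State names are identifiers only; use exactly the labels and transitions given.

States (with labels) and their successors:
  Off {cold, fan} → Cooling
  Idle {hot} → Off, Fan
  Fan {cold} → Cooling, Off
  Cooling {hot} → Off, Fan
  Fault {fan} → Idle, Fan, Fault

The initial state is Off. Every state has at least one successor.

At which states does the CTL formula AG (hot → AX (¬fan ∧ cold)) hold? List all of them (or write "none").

none

States satisfying hot → AX (¬fan ∧ cold): {Off, Fan, Fault}.
States satisfying AG (hot → AX (¬fan ∧ cold)): ∅.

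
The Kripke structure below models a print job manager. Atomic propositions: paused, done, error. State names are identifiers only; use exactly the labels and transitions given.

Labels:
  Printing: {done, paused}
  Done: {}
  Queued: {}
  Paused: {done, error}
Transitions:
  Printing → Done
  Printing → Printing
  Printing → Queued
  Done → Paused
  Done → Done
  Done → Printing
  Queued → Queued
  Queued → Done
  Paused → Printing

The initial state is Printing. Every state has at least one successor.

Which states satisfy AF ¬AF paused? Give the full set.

{Done, Queued}

States satisfying ¬AF paused: {Done, Queued}.
States satisfying AF ¬AF paused: {Done, Queued}.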